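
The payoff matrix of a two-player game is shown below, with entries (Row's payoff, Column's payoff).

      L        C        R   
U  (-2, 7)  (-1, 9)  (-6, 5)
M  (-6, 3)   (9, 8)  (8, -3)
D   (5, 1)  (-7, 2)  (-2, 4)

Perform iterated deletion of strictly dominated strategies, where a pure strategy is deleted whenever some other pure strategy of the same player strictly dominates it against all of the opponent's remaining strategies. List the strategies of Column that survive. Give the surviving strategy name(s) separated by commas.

C

Column's strategy L is strictly dominated by C (U: 9>7, M: 8>3, D: 2>1) and is removed.
Row U is eliminated: M beats it against every remaining column (C: 9>-1, R: 8>-6).
For Row, M strictly dominates D on the remaining columns (C: 9>-7, R: 8>-2); eliminate D.
Column's strategy R is strictly dominated by C (M: 8>-3) and is removed.
Among the remaining strategies, none is strictly dominated by another pure strategy of the same player, so the elimination stops.
Surviving strategies — Row: {M}; Column: {C}.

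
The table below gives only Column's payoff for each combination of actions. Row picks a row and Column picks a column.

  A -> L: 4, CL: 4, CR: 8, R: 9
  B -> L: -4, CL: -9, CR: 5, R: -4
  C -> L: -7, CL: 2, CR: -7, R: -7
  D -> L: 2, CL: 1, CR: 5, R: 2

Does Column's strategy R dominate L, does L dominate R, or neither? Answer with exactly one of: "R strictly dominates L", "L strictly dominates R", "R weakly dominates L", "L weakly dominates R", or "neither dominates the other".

R weakly dominates L

Compare R to L across each choice by Row: A: 9>4, B: -4=-4, C: -7=-7, D: 2=2.
R is at least as good everywhere and strictly better somewhere (tied only at B, C, D), so R weakly but not strictly dominates L.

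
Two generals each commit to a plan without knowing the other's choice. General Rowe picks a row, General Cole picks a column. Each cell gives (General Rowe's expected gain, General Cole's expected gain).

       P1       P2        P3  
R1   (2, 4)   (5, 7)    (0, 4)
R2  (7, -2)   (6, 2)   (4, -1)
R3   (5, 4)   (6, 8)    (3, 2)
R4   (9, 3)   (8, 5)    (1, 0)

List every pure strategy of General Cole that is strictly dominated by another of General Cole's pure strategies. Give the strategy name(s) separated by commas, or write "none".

P1, P3

P1 is strictly dominated by P2 (R1: 7>4, R2: 2>-2, R3: 8>4, R4: 5>3).
P2: no other strategy beats it everywhere (P1 at R1 (7>4); P3 at R1 (7>4)).
P3 is strictly dominated by P2 (R1: 7>4, R2: 2>-1, R3: 8>2, R4: 5>0).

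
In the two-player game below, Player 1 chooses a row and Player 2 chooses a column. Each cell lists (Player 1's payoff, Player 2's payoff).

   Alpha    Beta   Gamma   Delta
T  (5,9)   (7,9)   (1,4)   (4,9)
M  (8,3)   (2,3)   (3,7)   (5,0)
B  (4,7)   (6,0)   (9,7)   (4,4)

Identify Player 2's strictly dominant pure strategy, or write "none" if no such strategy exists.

Alpha fails to dominate Beta at T (9=9).
Beta fails to dominate Alpha at T (9=9).
Gamma fails to dominate Alpha at T (4<9).
Delta fails to dominate Alpha at T (9=9).
No single strategy dominates all the others.

none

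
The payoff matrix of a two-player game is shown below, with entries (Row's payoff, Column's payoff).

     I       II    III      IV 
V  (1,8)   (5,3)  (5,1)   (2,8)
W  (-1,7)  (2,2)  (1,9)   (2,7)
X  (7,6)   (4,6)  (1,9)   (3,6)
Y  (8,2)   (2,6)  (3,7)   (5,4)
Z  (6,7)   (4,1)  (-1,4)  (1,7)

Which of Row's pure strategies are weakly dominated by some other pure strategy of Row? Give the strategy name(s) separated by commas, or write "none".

W, Z

Nothing dominates V: W at I (1>-1); X at II (5>4); Y at II (5>2); Z at II (5>4).
V weakly dominates W — I: 1>-1, II: 5>2, III: 5>1, IV: 2=2.
X is not dominated — it holds its own against V at I (7>1); W at I (7>-1); Y at II (4>2); Z at I (7>6).
Nothing dominates Y: V at I (8>1); W at I (8>-1); X at I (8>7); Z at I (8>6).
Z is weakly dominated by X (I: 7>6, II: 4=4, III: 1>-1, IV: 3>1).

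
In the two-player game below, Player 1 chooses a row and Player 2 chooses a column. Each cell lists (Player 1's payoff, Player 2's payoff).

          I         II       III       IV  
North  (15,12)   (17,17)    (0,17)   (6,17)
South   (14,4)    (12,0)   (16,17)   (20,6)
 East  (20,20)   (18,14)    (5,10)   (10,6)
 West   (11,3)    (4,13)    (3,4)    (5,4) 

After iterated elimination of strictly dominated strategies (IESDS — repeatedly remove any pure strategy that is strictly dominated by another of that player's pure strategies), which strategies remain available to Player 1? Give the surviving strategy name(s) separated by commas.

For Player 1, East strictly dominates North on the remaining columns (I: 20>15, II: 18>17, III: 5>0, IV: 10>6); eliminate North.
For Player 1, South strictly dominates West on the remaining columns (I: 14>11, II: 12>4, III: 16>3, IV: 20>5); eliminate West.
Column II is eliminated: I beats it against every remaining row (South: 4>0, East: 20>14).
Player 2's strategy IV is strictly dominated by III (South: 17>6, East: 10>6) and is removed.
Among the remaining strategies, none is strictly dominated by another pure strategy of the same player, so the elimination stops.
Surviving strategies — Player 1: {South, East}; Player 2: {I, III}.

South, East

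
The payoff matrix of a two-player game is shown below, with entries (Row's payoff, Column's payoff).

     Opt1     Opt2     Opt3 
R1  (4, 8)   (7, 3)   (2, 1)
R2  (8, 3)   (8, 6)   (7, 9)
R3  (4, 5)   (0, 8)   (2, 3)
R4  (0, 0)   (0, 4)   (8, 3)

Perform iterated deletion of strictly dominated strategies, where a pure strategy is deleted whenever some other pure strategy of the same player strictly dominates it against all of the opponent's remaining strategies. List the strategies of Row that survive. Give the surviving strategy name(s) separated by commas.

R2, R4

For Row, R2 strictly dominates R1 on the remaining columns (Opt1: 8>4, Opt2: 8>7, Opt3: 7>2); eliminate R1.
Row R3 is eliminated: R2 beats it against every remaining column (Opt1: 8>4, Opt2: 8>0, Opt3: 7>2).
For Column, Opt2 strictly dominates Opt1 on the remaining rows (R2: 6>3, R4: 4>0); eliminate Opt1.
Among the remaining strategies, none is strictly dominated by another pure strategy of the same player, so the elimination stops.
Surviving strategies — Row: {R2, R4}; Column: {Opt2, Opt3}.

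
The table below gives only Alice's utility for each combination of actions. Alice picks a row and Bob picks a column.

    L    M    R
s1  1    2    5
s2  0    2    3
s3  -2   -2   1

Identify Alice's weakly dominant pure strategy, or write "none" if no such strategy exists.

s1

s1 vs s2: L: 1>0, M: 2=2, R: 5>3.
s1 vs s3: L: 1>-2, M: 2>-2, R: 5>1.
s1 is at least as good as every other strategy against every opponent action, so it is weakly dominant.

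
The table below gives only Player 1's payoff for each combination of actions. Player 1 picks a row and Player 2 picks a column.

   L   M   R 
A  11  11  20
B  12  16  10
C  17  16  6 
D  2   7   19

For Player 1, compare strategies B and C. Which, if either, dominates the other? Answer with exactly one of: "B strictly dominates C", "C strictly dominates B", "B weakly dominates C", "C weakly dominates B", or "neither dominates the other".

neither dominates the other

Compare B to C across each choice by Player 2: L: 12<17, M: 16=16, R: 10>6.
B does better at R but worse at L; neither strategy dominates the other.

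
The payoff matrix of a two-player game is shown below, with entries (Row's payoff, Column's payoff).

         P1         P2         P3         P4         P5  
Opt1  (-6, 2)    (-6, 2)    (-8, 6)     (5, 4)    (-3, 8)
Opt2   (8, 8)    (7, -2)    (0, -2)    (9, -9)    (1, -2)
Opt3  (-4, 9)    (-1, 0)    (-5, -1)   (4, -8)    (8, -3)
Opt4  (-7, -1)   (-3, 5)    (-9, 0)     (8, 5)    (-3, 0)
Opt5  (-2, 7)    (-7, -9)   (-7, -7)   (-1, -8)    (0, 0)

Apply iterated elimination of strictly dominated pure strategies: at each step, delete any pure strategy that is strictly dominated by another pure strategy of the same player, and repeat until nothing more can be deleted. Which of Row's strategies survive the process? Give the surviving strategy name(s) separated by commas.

Row Opt1 is eliminated: Opt2 beats it against every remaining column (P1: 8>-6, P2: 7>-6, P3: 0>-8, P4: 9>5, P5: 1>-3).
Row's strategy Opt4 is strictly dominated by Opt2 (P1: 8>-7, P2: 7>-3, P3: 0>-9, P4: 9>8, P5: 1>-3) and is removed.
Row's strategy Opt5 is strictly dominated by Opt2 (P1: 8>-2, P2: 7>-7, P3: 0>-7, P4: 9>-1, P5: 1>0) and is removed.
Column's strategy P2 is strictly dominated by P1 (Opt2: 8>-2, Opt3: 9>0) and is removed.
Column P3 is eliminated: P1 beats it against every remaining row (Opt2: 8>-2, Opt3: 9>-1).
Column P4 is eliminated: P1 beats it against every remaining row (Opt2: 8>-9, Opt3: 9>-8).
Column P5 is eliminated: P1 beats it against every remaining row (Opt2: 8>-2, Opt3: 9>-3).
Row Opt3 is eliminated: Opt2 beats it against every remaining column (P1: 8>-4).
Among the remaining strategies, none is strictly dominated by another pure strategy of the same player, so the elimination stops.
Surviving strategies — Row: {Opt2}; Column: {P1}.

Opt2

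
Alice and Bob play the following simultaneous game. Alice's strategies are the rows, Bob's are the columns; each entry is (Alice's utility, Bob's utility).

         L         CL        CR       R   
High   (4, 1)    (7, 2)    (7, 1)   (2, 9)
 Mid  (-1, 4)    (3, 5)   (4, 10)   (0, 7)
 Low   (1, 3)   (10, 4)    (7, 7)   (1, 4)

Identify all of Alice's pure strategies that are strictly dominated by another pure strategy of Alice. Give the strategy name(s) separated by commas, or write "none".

High is not dominated — it holds its own against Mid at L (4>-1); Low at L (4>1).
Mid is strictly dominated by High (L: 4>-1, CL: 7>3, CR: 7>4, R: 2>0).
Low is not dominated — it holds its own against High at CL (10>7); Mid at L (1>-1).

Mid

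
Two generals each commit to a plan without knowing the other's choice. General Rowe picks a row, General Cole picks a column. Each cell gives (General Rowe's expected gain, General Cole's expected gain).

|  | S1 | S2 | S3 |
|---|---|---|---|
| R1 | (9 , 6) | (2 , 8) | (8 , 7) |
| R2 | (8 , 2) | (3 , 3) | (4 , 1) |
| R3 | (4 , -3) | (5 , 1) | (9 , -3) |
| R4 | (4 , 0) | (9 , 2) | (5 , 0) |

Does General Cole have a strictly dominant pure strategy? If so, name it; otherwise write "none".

S2

S2 vs S1: R1: 8>6, R2: 3>2, R3: 1>-3, R4: 2>0.
S2 vs S3: R1: 8>7, R2: 3>1, R3: 1>-3, R4: 2>0.
S2 strictly beats every other strategy against every opponent action, so it is strictly dominant.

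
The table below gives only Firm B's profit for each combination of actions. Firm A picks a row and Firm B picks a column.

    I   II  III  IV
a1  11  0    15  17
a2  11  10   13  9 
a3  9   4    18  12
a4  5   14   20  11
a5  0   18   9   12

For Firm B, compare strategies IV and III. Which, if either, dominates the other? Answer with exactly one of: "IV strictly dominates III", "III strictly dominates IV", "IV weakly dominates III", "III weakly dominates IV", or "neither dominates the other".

neither dominates the other

Compare IV to III across each opponent action: a1: 17>15, a2: 9<13, a3: 12<18, a4: 11<20, a5: 12>9.
IV does better at a1, a5 but worse at a2, a3, a4; neither strategy dominates the other.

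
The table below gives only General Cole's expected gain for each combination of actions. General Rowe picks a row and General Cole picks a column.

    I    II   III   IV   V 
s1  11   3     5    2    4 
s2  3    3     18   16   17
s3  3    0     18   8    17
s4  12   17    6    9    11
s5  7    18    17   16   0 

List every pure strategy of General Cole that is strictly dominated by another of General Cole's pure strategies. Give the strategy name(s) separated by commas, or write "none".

I is not dominated — it holds its own against II at s1 (11>3); III at s1 (11>5); IV at s1 (11>2); V at s1 (11>4).
II: no other strategy beats it everywhere (I at s2 (3=3); III at s4 (17>6); IV at s1 (3>2); V at s4 (17>11)).
III is not dominated — it holds its own against I at s2 (18>3); II at s1 (5>3); IV at s1 (5>2); V at s1 (5>4).
IV is not dominated — it holds its own against I at s2 (16>3); II at s2 (16>3); III at s4 (9>6); V at s5 (16>0).
Nothing dominates V: I at s2 (17>3); II at s1 (4>3); III at s4 (11>6); IV at s1 (4>2).

none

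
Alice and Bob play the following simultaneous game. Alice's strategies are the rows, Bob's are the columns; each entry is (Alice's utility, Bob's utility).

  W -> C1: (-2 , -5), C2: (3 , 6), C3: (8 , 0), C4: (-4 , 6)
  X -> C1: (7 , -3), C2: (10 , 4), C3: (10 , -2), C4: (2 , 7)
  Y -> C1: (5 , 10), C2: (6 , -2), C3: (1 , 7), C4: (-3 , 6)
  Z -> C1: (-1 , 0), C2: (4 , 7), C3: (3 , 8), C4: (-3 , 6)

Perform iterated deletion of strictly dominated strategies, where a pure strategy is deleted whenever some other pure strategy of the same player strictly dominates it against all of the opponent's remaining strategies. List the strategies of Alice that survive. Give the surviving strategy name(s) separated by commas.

Row W is eliminated: X beats it against every remaining column (C1: 7>-2, C2: 10>3, C3: 10>8, C4: 2>-4).
For Alice, X strictly dominates Y on the remaining columns (C1: 7>5, C2: 10>6, C3: 10>1, C4: 2>-3); eliminate Y.
For Alice, X strictly dominates Z on the remaining columns (C1: 7>-1, C2: 10>4, C3: 10>3, C4: 2>-3); eliminate Z.
Bob's strategy C1 is strictly dominated by C2 (X: 4>-3) and is removed.
Bob's strategy C2 is strictly dominated by C4 (X: 7>4) and is removed.
Bob's strategy C3 is strictly dominated by C4 (X: 7>-2) and is removed.
Among the remaining strategies, none is strictly dominated by another pure strategy of the same player, so the elimination stops.
Surviving strategies — Alice: {X}; Bob: {C4}.

X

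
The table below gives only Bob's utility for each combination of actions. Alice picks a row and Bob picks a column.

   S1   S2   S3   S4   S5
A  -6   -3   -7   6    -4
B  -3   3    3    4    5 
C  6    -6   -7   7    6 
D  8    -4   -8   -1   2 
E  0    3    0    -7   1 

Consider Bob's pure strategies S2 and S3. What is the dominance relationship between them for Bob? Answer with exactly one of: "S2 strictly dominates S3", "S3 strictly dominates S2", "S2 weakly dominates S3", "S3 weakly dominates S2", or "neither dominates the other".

S2 weakly dominates S3

S2's payoffs vs S3's, by Alice's action — A: -3>-7, B: 3=3, C: -6>-7, D: -4>-8, E: 3>0.
S2 is at least as good everywhere and strictly better somewhere (tied only at B), so S2 weakly but not strictly dominates S3.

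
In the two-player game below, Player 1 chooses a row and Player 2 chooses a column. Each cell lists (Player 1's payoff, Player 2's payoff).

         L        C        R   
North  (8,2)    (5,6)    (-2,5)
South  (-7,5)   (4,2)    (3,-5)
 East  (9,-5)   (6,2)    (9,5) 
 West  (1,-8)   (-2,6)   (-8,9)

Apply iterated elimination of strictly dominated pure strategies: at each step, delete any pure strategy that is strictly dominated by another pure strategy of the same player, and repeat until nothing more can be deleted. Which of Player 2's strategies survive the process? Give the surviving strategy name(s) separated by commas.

R

Player 1's strategy North is strictly dominated by East (L: 9>8, C: 6>5, R: 9>-2) and is removed.
Player 1's strategy South is strictly dominated by East (L: 9>-7, C: 6>4, R: 9>3) and is removed.
Row West is eliminated: East beats it against every remaining column (L: 9>1, C: 6>-2, R: 9>-8).
For Player 2, C strictly dominates L on the remaining rows (East: 2>-5); eliminate L.
For Player 2, R strictly dominates C on the remaining rows (East: 5>2); eliminate C.
Among the remaining strategies, none is strictly dominated by another pure strategy of the same player, so the elimination stops.
Surviving strategies — Player 1: {East}; Player 2: {R}.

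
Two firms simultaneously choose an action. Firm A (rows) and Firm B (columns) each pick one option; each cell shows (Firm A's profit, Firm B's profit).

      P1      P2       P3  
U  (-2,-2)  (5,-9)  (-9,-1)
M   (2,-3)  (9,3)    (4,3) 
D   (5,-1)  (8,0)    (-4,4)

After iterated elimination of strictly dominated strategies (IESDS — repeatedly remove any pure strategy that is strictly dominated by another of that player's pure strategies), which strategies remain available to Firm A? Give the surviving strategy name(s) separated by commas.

M

Row U is eliminated: M beats it against every remaining column (P1: 2>-2, P2: 9>5, P3: 4>-9).
Column P1 is eliminated: P2 beats it against every remaining row (M: 3>-3, D: 0>-1).
Firm A's strategy D is strictly dominated by M (P2: 9>8, P3: 4>-4) and is removed.
Among the remaining strategies, none is strictly dominated by another pure strategy of the same player, so the elimination stops.
Surviving strategies — Firm A: {M}; Firm B: {P2, P3}.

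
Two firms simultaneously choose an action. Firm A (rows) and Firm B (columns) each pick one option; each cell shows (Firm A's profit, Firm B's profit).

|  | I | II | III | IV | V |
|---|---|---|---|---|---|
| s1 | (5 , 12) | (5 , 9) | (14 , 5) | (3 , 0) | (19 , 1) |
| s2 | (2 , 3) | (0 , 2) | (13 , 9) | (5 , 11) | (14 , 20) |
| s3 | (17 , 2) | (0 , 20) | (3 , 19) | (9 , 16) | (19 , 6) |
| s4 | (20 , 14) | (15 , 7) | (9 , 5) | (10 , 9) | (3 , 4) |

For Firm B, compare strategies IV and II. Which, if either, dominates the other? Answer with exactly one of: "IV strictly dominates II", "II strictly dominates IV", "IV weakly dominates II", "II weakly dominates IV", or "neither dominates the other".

neither dominates the other

IV's payoffs vs II's, by Firm A's action — s1: 0<9, s2: 11>2, s3: 16<20, s4: 9>7.
IV does better at s2, s4 but worse at s1, s3; neither strategy dominates the other.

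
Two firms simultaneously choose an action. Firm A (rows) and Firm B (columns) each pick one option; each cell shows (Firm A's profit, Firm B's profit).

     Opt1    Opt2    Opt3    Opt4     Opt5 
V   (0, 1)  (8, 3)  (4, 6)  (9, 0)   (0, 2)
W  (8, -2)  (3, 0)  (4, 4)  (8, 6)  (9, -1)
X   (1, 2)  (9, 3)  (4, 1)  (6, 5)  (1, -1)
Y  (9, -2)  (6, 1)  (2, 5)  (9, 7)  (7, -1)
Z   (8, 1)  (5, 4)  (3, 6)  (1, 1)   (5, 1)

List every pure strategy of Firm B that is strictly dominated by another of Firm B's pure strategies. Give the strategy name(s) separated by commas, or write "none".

Opt1: dominated, since Opt2 does at least as well everywhere (V: 3>1, W: 0>-2, X: 3>2, Y: 1>-2, Z: 4>1).
Nothing dominates Opt2: Opt1 at V (3>1); Opt3 at X (3>1); Opt4 at V (3>0); Opt5 at V (3>2).
Nothing dominates Opt3: Opt1 at V (6>1); Opt2 at V (6>3); Opt4 at V (6>0); Opt5 at V (6>2).
Nothing dominates Opt4: Opt1 at W (6>-2); Opt2 at W (6>0); Opt3 at W (6>4); Opt5 at W (6>-1).
Opt5 is strictly dominated by Opt2 (V: 3>2, W: 0>-1, X: 3>-1, Y: 1>-1, Z: 4>1).

Opt1, Opt5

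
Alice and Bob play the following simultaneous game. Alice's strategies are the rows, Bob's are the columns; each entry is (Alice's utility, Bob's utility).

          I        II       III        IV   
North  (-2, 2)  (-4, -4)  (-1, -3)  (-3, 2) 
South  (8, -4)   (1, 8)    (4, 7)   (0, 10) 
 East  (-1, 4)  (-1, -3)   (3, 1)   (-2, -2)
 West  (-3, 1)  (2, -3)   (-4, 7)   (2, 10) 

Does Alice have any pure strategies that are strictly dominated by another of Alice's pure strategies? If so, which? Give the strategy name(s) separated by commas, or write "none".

North, East

South strictly dominates North — I: 8>-2, II: 1>-4, III: 4>-1, IV: 0>-3.
South is not dominated — it holds its own against North at I (8>-2); East at I (8>-1); West at I (8>-3).
East is strictly dominated by South (I: 8>-1, II: 1>-1, III: 4>3, IV: 0>-2).
West: no other strategy beats it everywhere (North at II (2>-4); South at II (2>1); East at II (2>-1)).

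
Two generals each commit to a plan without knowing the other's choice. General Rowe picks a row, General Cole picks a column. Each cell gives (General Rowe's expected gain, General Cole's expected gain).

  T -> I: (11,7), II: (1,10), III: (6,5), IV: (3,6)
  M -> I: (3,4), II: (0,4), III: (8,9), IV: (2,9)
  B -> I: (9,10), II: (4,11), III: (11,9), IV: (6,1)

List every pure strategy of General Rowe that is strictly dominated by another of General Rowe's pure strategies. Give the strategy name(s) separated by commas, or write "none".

T: no other strategy beats it everywhere (M at I (11>3); B at I (11>9)).
M: dominated, since B does at least as well everywhere (I: 9>3, II: 4>0, III: 11>8, IV: 6>2).
Nothing dominates B: T at II (4>1); M at I (9>3).

M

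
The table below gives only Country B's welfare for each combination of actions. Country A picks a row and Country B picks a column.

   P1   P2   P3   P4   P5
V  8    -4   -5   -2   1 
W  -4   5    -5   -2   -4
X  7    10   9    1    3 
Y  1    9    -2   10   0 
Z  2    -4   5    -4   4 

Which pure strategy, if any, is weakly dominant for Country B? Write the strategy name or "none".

none

P1 fails to dominate P2 at W (-4<5).
P2 fails to dominate P1 at V (-4<8).
P3 fails to dominate P1 at V (-5<8).
P4 fails to dominate P1 at V (-2<8).
P5 fails to dominate P1 at V (1<8).
No single strategy dominates all the others.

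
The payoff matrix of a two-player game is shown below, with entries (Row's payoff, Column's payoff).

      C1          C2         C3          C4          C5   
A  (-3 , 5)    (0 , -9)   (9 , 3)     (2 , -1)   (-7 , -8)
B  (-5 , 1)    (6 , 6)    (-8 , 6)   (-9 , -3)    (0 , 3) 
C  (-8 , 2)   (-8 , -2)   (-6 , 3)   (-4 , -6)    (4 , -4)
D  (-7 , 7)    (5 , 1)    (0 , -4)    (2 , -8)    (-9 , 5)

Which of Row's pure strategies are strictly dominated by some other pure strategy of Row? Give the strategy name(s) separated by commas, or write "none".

Nothing dominates A: B at C1 (-3>-5); C at C1 (-3>-8); D at C1 (-3>-7).
Nothing dominates B: A at C2 (6>0); C at C1 (-5>-8); D at C1 (-5>-7).
Nothing dominates C: A at C5 (4>-7); B at C3 (-6>-8); D at C5 (4>-9).
Nothing dominates D: A at C2 (5>0); B at C3 (0>-8); C at C1 (-7>-8).

none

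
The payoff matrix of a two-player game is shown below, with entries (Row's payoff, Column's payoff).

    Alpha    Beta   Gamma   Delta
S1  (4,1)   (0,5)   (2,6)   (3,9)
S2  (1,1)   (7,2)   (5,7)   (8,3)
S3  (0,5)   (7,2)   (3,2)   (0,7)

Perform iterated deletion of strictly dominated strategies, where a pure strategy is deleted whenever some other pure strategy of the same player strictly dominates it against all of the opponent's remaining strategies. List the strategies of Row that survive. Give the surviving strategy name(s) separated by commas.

Column's strategy Alpha is strictly dominated by Delta (S1: 9>1, S2: 3>1, S3: 7>5) and is removed.
Row's strategy S1 is strictly dominated by S2 (Beta: 7>0, Gamma: 5>2, Delta: 8>3) and is removed.
For Column, Delta strictly dominates Beta on the remaining rows (S2: 3>2, S3: 7>2); eliminate Beta.
Row S3 is eliminated: S2 beats it against every remaining column (Gamma: 5>3, Delta: 8>0).
Column's strategy Delta is strictly dominated by Gamma (S2: 7>3) and is removed.
Among the remaining strategies, none is strictly dominated by another pure strategy of the same player, so the elimination stops.
Surviving strategies — Row: {S2}; Column: {Gamma}.

S2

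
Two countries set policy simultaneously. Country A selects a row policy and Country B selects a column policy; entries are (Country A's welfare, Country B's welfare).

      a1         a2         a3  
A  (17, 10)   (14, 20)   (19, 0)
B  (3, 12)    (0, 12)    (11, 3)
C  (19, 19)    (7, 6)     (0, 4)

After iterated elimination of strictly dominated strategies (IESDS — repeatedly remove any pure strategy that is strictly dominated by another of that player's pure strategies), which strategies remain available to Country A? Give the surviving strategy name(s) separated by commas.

Country A's strategy B is strictly dominated by A (a1: 17>3, a2: 14>0, a3: 19>11) and is removed.
For Country B, a1 strictly dominates a3 on the remaining rows (A: 10>0, C: 19>4); eliminate a3.
Among the remaining strategies, none is strictly dominated by another pure strategy of the same player, so the elimination stops.
Surviving strategies — Country A: {A, C}; Country B: {a1, a2}.

A, C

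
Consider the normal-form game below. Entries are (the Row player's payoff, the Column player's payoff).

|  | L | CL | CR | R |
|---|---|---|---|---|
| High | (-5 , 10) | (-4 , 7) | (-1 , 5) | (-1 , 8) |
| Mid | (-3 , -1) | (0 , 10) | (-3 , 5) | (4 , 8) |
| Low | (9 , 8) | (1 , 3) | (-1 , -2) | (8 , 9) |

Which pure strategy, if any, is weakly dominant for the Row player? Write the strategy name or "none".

Low

Low vs High: L: 9>-5, CL: 1>-4, CR: -1=-1, R: 8>-1.
Low vs Mid: L: 9>-3, CL: 1>0, CR: -1>-3, R: 8>4.
Low is at least as good as every other strategy against every opponent action, so it is weakly dominant.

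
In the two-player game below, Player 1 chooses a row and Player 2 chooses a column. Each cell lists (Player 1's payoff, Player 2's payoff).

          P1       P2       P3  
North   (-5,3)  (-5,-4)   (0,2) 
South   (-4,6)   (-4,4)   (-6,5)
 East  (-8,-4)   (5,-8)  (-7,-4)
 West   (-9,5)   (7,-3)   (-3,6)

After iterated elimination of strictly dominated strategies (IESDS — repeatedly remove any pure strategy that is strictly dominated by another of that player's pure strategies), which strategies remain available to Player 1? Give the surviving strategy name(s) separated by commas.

South

Column P2 is eliminated: P1 beats it against every remaining row (North: 3>-4, South: 6>4, East: -4>-8, West: 5>-3).
Row East is eliminated: North beats it against every remaining column (P1: -5>-8, P3: 0>-7).
Row West is eliminated: North beats it against every remaining column (P1: -5>-9, P3: 0>-3).
For Player 2, P1 strictly dominates P3 on the remaining rows (North: 3>2, South: 6>5); eliminate P3.
Player 1's strategy North is strictly dominated by South (P1: -4>-5) and is removed.
Among the remaining strategies, none is strictly dominated by another pure strategy of the same player, so the elimination stops.
Surviving strategies — Player 1: {South}; Player 2: {P1}.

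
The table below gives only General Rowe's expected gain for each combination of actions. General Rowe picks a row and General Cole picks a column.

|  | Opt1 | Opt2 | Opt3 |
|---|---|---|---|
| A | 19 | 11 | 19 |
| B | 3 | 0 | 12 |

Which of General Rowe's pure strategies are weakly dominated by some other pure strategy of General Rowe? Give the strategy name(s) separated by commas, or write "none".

Nothing dominates A: B at Opt1 (19>3).
B: dominated, since A does at least as well everywhere (Opt1: 19>3, Opt2: 11>0, Opt3: 19>12).

B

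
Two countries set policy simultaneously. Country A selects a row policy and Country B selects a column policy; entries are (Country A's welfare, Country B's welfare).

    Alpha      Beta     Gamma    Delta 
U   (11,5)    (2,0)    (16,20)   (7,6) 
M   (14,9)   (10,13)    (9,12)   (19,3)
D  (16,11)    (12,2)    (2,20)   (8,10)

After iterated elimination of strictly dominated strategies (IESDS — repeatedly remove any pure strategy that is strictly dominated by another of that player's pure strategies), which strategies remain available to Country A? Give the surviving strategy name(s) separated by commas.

U, M, D

Column Alpha is eliminated: Gamma beats it against every remaining row (U: 20>5, M: 12>9, D: 20>11).
Country B's strategy Delta is strictly dominated by Gamma (U: 20>6, M: 12>3, D: 20>10) and is removed.
Among the remaining strategies, none is strictly dominated by another pure strategy of the same player, so the elimination stops.
Surviving strategies — Country A: {U, M, D}; Country B: {Beta, Gamma}.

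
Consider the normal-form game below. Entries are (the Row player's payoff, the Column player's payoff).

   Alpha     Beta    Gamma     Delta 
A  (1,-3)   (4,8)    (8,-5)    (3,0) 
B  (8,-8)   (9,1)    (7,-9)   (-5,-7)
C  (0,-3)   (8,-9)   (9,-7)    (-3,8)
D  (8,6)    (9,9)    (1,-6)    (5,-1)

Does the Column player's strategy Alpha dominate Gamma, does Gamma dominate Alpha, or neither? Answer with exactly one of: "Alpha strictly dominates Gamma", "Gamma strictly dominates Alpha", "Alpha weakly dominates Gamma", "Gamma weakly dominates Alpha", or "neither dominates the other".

Alpha's payoffs vs Gamma's, by the Row player's action — A: -3>-5, B: -8>-9, C: -3>-7, D: 6>-6.
Every comparison favours Alpha, so Alpha strictly dominates Gamma.

Alpha strictly dominates Gamma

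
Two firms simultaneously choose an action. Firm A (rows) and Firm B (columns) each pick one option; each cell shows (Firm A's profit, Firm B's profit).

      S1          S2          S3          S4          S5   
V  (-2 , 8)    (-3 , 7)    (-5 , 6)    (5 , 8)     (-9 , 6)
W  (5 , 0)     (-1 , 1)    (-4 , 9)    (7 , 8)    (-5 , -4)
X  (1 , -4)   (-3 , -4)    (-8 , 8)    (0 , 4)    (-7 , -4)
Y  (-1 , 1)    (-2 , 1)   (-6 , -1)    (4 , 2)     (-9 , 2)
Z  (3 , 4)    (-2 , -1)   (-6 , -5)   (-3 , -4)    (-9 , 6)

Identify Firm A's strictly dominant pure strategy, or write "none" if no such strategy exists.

W vs V: S1: 5>-2, S2: -1>-3, S3: -4>-5, S4: 7>5, S5: -5>-9.
W vs X: S1: 5>1, S2: -1>-3, S3: -4>-8, S4: 7>0, S5: -5>-7.
W vs Y: S1: 5>-1, S2: -1>-2, S3: -4>-6, S4: 7>4, S5: -5>-9.
W vs Z: S1: 5>3, S2: -1>-2, S3: -4>-6, S4: 7>-3, S5: -5>-9.
W strictly beats every other strategy against every opponent action, so it is strictly dominant.

W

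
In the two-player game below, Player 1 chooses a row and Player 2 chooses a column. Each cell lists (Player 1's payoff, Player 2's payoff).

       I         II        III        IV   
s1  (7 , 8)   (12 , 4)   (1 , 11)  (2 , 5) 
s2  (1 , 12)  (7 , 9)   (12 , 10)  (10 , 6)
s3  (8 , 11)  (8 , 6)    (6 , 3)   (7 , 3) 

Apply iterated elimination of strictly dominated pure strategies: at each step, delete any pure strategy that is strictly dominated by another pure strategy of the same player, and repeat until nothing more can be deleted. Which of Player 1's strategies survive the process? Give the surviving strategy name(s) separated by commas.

Player 2's strategy II is strictly dominated by I (s1: 8>4, s2: 12>9, s3: 11>6) and is removed.
Player 1's strategy s1 is strictly dominated by s3 (I: 8>7, III: 6>1, IV: 7>2) and is removed.
For Player 2, I strictly dominates III on the remaining rows (s2: 12>10, s3: 11>3); eliminate III.
For Player 2, I strictly dominates IV on the remaining rows (s2: 12>6, s3: 11>3); eliminate IV.
For Player 1, s3 strictly dominates s2 on the remaining columns (I: 8>1); eliminate s2.
Among the remaining strategies, none is strictly dominated by another pure strategy of the same player, so the elimination stops.
Surviving strategies — Player 1: {s3}; Player 2: {I}.

s3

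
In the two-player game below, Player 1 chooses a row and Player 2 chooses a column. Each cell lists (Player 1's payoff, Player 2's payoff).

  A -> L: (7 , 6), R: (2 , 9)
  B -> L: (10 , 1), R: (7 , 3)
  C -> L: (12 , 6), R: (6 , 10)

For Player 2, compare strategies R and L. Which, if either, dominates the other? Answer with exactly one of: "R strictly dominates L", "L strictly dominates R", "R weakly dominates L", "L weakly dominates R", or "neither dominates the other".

Compare R to L across each opponent action: A: 9>6, B: 3>1, C: 10>6.
R gives a strictly higher payoff against each opponent action, so R strictly dominates L.

R strictly dominates L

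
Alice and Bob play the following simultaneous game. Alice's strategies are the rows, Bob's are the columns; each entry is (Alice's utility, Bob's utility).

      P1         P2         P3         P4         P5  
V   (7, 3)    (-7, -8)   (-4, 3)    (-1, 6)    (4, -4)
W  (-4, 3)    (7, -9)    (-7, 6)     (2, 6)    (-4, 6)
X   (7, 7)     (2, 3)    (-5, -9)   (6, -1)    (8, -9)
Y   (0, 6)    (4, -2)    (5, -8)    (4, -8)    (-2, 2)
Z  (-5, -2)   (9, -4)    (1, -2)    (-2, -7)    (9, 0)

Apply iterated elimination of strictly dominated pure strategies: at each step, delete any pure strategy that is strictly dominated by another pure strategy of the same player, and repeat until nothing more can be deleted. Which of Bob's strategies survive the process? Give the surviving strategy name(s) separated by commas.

Column P2 is eliminated: P1 beats it against every remaining row (V: 3>-8, W: 3>-9, X: 7>3, Y: 6>-2, Z: -2>-4).
Row W is eliminated: X beats it against every remaining column (P1: 7>-4, P3: -5>-7, P4: 6>2, P5: 8>-4).
Among the remaining strategies, none is strictly dominated by another pure strategy of the same player, so the elimination stops.
Surviving strategies — Alice: {V, X, Y, Z}; Bob: {P1, P3, P4, P5}.

P1, P3, P4, P5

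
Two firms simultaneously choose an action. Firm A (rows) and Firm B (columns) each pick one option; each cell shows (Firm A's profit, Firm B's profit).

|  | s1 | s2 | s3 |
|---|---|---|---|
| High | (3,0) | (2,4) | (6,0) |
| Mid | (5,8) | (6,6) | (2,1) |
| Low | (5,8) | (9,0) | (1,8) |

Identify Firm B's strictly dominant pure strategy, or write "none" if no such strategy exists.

none

s1 fails to dominate s2 at High (0<4).
s2 fails to dominate s1 at Mid (6<8).
s3 fails to dominate s1 at High (0=0).
No single strategy dominates all the others.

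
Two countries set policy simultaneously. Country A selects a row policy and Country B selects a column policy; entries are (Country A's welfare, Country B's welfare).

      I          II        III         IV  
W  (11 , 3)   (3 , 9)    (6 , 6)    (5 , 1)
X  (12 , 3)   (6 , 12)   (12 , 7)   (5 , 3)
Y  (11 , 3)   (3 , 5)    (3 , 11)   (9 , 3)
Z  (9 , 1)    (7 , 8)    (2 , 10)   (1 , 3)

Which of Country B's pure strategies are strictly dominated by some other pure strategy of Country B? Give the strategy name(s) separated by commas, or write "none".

I, IV

II strictly dominates I — W: 9>3, X: 12>3, Y: 5>3, Z: 8>1.
II is not dominated — it holds its own against I at W (9>3); III at W (9>6); IV at W (9>1).
Nothing dominates III: I at W (6>3); II at Y (11>5); IV at W (6>1).
IV is strictly dominated by II (W: 9>1, X: 12>3, Y: 5>3, Z: 8>3).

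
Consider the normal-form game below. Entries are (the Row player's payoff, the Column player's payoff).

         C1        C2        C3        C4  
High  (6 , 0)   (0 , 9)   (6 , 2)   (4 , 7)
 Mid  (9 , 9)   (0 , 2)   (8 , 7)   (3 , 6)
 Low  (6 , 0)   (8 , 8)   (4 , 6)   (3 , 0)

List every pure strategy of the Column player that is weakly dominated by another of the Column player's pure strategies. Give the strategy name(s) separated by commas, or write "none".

none

C1: no other strategy beats it everywhere (C2 at Mid (9>2); C3 at Mid (9>7); C4 at Mid (9>6)).
C2: no other strategy beats it everywhere (C1 at High (9>0); C3 at High (9>2); C4 at High (9>7)).
C3 is not dominated — it holds its own against C1 at High (2>0); C2 at Mid (7>2); C4 at Mid (7>6).
Nothing dominates C4: C1 at High (7>0); C2 at Mid (6>2); C3 at High (7>2).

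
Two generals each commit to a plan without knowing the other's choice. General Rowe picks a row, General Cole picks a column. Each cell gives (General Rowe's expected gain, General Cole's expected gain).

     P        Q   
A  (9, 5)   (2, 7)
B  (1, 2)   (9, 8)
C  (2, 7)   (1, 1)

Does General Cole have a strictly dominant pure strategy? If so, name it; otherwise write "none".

P fails to dominate Q at A (5<7).
Q fails to dominate P at C (1<7).
No single strategy dominates all the others.

none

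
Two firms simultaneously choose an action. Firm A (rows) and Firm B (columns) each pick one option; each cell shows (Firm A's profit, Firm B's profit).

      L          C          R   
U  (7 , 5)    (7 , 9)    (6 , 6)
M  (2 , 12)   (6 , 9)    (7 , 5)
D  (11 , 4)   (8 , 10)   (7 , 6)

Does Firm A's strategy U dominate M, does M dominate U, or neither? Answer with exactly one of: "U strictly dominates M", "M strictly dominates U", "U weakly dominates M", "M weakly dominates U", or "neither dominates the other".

neither dominates the other

Compare U to M across each opponent action: L: 7>2, C: 7>6, R: 6<7.
U does better at L, C but worse at R; neither strategy dominates the other.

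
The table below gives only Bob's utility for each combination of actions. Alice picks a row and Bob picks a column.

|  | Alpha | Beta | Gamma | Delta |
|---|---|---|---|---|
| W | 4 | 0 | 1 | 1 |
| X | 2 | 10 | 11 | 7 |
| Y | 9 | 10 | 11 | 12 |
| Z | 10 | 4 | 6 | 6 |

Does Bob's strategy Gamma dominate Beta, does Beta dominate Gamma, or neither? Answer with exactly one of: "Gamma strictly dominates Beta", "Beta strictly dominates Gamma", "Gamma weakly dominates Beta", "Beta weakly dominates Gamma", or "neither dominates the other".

Compare Gamma to Beta across every action of Alice: W: 1>0, X: 11>10, Y: 11>10, Z: 6>4.
Gamma gives a strictly higher payoff against every action of Alice, so Gamma strictly dominates Beta.

Gamma strictly dominates Beta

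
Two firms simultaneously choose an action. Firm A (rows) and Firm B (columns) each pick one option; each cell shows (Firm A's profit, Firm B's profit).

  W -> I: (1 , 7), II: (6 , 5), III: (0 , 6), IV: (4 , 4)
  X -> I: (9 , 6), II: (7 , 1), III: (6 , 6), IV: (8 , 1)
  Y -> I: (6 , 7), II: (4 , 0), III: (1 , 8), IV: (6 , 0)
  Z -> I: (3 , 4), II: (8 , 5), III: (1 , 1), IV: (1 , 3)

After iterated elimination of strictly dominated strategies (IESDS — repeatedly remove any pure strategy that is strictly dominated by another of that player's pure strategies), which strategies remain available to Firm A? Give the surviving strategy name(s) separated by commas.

Row W is eliminated: X beats it against every remaining column (I: 9>1, II: 7>6, III: 6>0, IV: 8>4).
For Firm A, X strictly dominates Y on the remaining columns (I: 9>6, II: 7>4, III: 6>1, IV: 8>6); eliminate Y.
For Firm B, I strictly dominates IV on the remaining rows (X: 6>1, Z: 4>3); eliminate IV.
Among the remaining strategies, none is strictly dominated by another pure strategy of the same player, so the elimination stops.
Surviving strategies — Firm A: {X, Z}; Firm B: {I, II, III}.

X, Z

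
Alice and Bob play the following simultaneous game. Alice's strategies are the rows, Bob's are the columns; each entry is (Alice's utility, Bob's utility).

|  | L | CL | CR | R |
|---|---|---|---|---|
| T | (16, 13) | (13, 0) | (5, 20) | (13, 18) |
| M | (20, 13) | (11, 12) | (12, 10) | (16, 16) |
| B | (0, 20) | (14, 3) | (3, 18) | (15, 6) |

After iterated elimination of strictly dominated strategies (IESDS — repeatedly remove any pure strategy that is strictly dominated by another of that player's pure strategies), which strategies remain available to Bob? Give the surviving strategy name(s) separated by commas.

R

Bob's strategy CL is strictly dominated by L (T: 13>0, M: 13>12, B: 20>3) and is removed.
Row T is eliminated: M beats it against every remaining column (L: 20>16, CR: 12>5, R: 16>13).
For Alice, M strictly dominates B on the remaining columns (L: 20>0, CR: 12>3, R: 16>15); eliminate B.
Column L is eliminated: R beats it against every remaining row (M: 16>13).
Bob's strategy CR is strictly dominated by R (M: 16>10) and is removed.
Among the remaining strategies, none is strictly dominated by another pure strategy of the same player, so the elimination stops.
Surviving strategies — Alice: {M}; Bob: {R}.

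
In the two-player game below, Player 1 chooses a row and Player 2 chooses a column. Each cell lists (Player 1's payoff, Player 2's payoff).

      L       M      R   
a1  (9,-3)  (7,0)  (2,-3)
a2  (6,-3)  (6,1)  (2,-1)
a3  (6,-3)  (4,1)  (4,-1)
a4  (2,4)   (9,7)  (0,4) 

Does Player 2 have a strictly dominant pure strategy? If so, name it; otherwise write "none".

M vs L: a1: 0>-3, a2: 1>-3, a3: 1>-3, a4: 7>4.
M vs R: a1: 0>-3, a2: 1>-1, a3: 1>-1, a4: 7>4.
M strictly beats every other strategy against every opponent action, so it is strictly dominant.

M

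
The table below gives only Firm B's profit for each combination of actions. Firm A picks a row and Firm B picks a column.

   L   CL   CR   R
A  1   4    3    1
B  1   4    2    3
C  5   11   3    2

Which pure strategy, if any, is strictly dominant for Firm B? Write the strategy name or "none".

CL vs L: A: 4>1, B: 4>1, C: 11>5.
CL vs CR: A: 4>3, B: 4>2, C: 11>3.
CL vs R: A: 4>1, B: 4>3, C: 11>2.
CL strictly beats every other strategy against every opponent action, so it is strictly dominant.

CL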